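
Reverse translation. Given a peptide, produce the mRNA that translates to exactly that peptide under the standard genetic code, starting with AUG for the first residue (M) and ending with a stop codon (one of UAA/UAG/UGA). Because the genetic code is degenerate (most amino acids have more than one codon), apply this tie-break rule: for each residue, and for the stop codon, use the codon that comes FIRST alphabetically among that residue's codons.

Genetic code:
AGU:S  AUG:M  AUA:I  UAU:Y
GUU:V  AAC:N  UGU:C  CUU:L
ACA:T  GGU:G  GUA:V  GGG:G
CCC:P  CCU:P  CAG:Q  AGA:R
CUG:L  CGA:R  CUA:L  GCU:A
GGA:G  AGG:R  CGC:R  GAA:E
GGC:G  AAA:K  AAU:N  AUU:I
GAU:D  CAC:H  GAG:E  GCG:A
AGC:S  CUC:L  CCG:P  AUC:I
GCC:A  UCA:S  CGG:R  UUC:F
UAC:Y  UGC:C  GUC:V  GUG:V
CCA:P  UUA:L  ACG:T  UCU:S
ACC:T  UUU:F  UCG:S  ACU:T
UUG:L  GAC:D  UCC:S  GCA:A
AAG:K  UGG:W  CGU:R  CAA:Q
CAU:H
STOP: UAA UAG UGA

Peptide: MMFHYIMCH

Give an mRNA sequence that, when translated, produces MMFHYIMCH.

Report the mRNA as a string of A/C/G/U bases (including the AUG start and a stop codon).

residue 1: M -> AUG (start codon)
residue 2: M -> AUG (only codon)
residue 3: F codons sorted = UUC,UUU -> pick first = UUC
residue 4: H codons sorted = CAC,CAU -> pick first = CAC
residue 5: Y codons sorted = UAC,UAU -> pick first = UAC
residue 6: I codons sorted = AUA,AUC,AUU -> pick first = AUA
residue 7: M -> AUG (only codon)
residue 8: C codons sorted = UGC,UGU -> pick first = UGC
residue 9: H codons sorted = CAC,CAU -> pick first = CAC
terminator: stop codons sorted = UAA,UAG,UGA -> pick first = UAA

Answer: mRNA: AUGAUGUUCCACUACAUAAUGUGCCACUAA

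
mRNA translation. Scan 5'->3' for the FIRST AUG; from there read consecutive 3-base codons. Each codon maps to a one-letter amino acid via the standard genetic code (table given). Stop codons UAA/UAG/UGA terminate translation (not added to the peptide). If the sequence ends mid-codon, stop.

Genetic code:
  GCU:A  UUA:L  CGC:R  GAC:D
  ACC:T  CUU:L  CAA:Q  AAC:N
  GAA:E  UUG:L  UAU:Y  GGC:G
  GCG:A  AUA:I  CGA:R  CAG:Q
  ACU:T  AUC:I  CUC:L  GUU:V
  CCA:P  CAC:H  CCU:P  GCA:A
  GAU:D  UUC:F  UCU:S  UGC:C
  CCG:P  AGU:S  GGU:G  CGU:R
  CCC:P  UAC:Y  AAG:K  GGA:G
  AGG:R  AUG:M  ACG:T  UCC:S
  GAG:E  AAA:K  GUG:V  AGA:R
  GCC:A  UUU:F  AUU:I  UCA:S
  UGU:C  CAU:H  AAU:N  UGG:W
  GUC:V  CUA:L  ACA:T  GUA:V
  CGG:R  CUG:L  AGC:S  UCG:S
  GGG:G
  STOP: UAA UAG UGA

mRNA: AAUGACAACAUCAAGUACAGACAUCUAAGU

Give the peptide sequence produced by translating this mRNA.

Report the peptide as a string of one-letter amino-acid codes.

Answer: MTTSSTDI

Derivation:
start AUG at pos 1
pos 1: AUG -> M; peptide=M
pos 4: ACA -> T; peptide=MT
pos 7: ACA -> T; peptide=MTT
pos 10: UCA -> S; peptide=MTTS
pos 13: AGU -> S; peptide=MTTSS
pos 16: ACA -> T; peptide=MTTSST
pos 19: GAC -> D; peptide=MTTSSTD
pos 22: AUC -> I; peptide=MTTSSTDI
pos 25: UAA -> STOP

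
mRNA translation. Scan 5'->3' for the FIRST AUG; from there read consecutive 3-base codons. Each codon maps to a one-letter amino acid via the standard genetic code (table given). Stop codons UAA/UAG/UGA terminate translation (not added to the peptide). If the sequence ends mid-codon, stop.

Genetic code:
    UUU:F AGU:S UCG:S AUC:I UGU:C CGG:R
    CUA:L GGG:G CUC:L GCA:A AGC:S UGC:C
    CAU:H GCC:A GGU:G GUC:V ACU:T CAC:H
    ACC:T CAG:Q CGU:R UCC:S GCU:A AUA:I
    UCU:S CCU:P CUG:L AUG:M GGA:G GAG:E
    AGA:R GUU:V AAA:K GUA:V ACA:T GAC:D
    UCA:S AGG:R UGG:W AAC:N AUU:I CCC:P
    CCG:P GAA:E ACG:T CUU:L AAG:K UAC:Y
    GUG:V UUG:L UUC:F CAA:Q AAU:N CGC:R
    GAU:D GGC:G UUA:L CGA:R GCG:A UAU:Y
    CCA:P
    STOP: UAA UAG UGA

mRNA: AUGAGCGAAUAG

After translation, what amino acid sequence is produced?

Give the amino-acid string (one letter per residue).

Answer: MSE

Derivation:
start AUG at pos 0
pos 0: AUG -> M; peptide=M
pos 3: AGC -> S; peptide=MS
pos 6: GAA -> E; peptide=MSE
pos 9: UAG -> STOP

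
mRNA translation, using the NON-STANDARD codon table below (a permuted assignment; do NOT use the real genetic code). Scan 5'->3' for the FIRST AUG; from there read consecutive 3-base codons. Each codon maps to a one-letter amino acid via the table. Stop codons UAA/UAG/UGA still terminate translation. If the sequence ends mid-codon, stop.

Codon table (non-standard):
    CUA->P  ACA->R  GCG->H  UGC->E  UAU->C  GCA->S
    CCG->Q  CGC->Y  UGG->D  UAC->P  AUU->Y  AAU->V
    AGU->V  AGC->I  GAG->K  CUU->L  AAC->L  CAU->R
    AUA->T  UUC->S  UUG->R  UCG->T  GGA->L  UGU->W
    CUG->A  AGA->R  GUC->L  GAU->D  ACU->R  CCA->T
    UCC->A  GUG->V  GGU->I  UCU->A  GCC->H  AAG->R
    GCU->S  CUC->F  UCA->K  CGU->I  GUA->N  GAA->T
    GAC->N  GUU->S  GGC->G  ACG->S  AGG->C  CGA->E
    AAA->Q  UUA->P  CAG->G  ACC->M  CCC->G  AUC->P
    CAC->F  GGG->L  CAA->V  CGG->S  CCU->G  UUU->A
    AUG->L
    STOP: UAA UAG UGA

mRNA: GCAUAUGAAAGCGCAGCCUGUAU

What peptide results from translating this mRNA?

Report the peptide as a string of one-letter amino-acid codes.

start AUG at pos 4
pos 4: AUG -> L; peptide=L
pos 7: AAA -> Q; peptide=LQ
pos 10: GCG -> H; peptide=LQH
pos 13: CAG -> G; peptide=LQHG
pos 16: CCU -> G; peptide=LQHGG
pos 19: GUA -> N; peptide=LQHGGN
pos 22: only 1 nt remain (<3), stop (end of mRNA)

Answer: LQHGGN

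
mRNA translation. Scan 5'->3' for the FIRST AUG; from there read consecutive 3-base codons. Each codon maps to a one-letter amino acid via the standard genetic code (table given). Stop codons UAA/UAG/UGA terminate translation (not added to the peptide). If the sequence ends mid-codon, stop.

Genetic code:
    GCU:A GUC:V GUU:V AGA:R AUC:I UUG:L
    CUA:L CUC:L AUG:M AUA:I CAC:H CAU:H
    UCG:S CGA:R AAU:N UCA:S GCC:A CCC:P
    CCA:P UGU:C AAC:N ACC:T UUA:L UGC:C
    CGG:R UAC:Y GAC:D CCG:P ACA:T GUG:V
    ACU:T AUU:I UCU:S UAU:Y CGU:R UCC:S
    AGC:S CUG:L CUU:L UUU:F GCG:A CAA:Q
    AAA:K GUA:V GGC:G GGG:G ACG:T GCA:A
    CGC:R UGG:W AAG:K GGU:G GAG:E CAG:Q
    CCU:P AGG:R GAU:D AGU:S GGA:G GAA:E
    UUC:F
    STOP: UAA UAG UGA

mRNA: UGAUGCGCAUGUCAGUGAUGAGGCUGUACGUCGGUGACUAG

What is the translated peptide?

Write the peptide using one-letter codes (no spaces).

start AUG at pos 2
pos 2: AUG -> M; peptide=M
pos 5: CGC -> R; peptide=MR
pos 8: AUG -> M; peptide=MRM
pos 11: UCA -> S; peptide=MRMS
pos 14: GUG -> V; peptide=MRMSV
pos 17: AUG -> M; peptide=MRMSVM
pos 20: AGG -> R; peptide=MRMSVMR
pos 23: CUG -> L; peptide=MRMSVMRL
pos 26: UAC -> Y; peptide=MRMSVMRLY
pos 29: GUC -> V; peptide=MRMSVMRLYV
pos 32: GGU -> G; peptide=MRMSVMRLYVG
pos 35: GAC -> D; peptide=MRMSVMRLYVGD
pos 38: UAG -> STOP

Answer: MRMSVMRLYVGD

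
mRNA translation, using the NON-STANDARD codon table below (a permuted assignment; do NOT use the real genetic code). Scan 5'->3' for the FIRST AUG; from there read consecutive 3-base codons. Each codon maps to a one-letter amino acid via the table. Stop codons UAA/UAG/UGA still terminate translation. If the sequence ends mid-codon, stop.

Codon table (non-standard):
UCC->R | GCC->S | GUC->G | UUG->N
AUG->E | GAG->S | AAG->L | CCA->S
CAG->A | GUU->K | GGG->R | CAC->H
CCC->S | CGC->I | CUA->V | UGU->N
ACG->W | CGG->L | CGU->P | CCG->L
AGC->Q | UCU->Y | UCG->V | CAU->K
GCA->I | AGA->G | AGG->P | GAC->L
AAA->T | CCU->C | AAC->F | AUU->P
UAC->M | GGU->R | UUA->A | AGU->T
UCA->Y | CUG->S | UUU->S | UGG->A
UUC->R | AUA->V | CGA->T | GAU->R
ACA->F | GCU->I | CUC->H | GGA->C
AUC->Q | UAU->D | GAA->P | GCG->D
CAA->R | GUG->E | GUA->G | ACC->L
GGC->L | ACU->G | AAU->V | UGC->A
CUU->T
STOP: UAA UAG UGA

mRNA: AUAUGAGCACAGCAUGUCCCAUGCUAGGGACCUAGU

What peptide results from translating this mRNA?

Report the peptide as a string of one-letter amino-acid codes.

Answer: EQFINSEVRL

Derivation:
start AUG at pos 2
pos 2: AUG -> E; peptide=E
pos 5: AGC -> Q; peptide=EQ
pos 8: ACA -> F; peptide=EQF
pos 11: GCA -> I; peptide=EQFI
pos 14: UGU -> N; peptide=EQFIN
pos 17: CCC -> S; peptide=EQFINS
pos 20: AUG -> E; peptide=EQFINSE
pos 23: CUA -> V; peptide=EQFINSEV
pos 26: GGG -> R; peptide=EQFINSEVR
pos 29: ACC -> L; peptide=EQFINSEVRL
pos 32: UAG -> STOP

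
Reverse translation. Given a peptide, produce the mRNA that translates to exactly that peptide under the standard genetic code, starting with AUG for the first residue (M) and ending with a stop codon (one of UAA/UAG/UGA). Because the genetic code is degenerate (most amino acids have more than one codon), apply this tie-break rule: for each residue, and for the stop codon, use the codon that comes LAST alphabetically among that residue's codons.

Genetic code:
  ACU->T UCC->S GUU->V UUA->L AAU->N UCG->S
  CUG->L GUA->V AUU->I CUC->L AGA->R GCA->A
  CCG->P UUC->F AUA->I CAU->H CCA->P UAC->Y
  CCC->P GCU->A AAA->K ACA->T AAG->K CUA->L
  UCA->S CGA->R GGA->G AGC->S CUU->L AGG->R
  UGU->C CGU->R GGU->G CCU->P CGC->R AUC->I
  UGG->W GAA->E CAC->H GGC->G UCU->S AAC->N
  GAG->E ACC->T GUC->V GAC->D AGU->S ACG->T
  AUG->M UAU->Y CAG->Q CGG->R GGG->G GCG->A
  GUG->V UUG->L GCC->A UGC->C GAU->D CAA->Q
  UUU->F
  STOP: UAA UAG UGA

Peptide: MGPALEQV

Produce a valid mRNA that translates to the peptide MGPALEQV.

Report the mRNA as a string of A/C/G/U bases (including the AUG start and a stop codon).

residue 1: M -> AUG (start codon)
residue 2: G codons sorted = GGA,GGC,GGG,GGU -> pick last = GGU
residue 3: P codons sorted = CCA,CCC,CCG,CCU -> pick last = CCU
residue 4: A codons sorted = GCA,GCC,GCG,GCU -> pick last = GCU
residue 5: L codons sorted = CUA,CUC,CUG,CUU,UUA,UUG -> pick last = UUG
residue 6: E codons sorted = GAA,GAG -> pick last = GAG
residue 7: Q codons sorted = CAA,CAG -> pick last = CAG
residue 8: V codons sorted = GUA,GUC,GUG,GUU -> pick last = GUU
terminator: stop codons sorted = UAA,UAG,UGA -> pick last = UGA

Answer: mRNA: AUGGGUCCUGCUUUGGAGCAGGUUUGA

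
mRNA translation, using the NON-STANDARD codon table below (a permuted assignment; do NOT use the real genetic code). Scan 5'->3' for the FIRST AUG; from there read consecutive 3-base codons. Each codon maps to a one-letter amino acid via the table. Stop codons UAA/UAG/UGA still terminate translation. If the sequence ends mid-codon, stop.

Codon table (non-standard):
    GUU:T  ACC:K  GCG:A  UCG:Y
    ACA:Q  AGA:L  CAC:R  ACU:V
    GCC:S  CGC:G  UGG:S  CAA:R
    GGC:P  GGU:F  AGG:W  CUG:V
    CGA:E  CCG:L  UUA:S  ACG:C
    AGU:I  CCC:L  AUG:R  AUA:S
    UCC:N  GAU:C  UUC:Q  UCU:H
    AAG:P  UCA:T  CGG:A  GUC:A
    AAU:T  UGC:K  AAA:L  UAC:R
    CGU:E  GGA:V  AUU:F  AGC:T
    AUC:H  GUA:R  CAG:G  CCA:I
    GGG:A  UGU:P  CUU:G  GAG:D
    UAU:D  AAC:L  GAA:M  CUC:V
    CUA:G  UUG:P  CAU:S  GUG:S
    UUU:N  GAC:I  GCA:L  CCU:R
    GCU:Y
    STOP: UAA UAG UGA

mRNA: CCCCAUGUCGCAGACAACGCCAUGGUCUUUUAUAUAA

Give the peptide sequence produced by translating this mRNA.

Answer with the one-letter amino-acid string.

Answer: RYGQCISHNS

Derivation:
start AUG at pos 4
pos 4: AUG -> R; peptide=R
pos 7: UCG -> Y; peptide=RY
pos 10: CAG -> G; peptide=RYG
pos 13: ACA -> Q; peptide=RYGQ
pos 16: ACG -> C; peptide=RYGQC
pos 19: CCA -> I; peptide=RYGQCI
pos 22: UGG -> S; peptide=RYGQCIS
pos 25: UCU -> H; peptide=RYGQCISH
pos 28: UUU -> N; peptide=RYGQCISHN
pos 31: AUA -> S; peptide=RYGQCISHNS
pos 34: UAA -> STOP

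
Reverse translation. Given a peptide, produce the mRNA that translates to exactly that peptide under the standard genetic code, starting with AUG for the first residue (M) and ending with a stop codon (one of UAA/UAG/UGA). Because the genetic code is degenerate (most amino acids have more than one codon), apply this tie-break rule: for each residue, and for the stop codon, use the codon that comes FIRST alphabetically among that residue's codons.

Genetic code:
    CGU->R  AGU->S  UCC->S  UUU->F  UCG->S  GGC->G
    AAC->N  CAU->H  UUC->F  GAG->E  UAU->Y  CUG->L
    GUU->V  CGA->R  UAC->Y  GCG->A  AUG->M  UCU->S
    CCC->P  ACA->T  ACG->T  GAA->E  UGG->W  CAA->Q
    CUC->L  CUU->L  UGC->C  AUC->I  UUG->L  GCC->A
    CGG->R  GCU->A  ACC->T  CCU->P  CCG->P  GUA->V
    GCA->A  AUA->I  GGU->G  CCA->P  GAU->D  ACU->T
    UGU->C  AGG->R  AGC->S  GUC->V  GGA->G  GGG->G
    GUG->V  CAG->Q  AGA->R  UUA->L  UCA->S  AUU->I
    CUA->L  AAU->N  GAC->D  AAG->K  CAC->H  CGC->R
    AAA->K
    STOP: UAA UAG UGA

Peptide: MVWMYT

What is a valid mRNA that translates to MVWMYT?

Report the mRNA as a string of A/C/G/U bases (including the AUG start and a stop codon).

Answer: mRNA: AUGGUAUGGAUGUACACAUAA

Derivation:
residue 1: M -> AUG (start codon)
residue 2: V codons sorted = GUA,GUC,GUG,GUU -> pick first = GUA
residue 3: W -> UGG (only codon)
residue 4: M -> AUG (only codon)
residue 5: Y codons sorted = UAC,UAU -> pick first = UAC
residue 6: T codons sorted = ACA,ACC,ACG,ACU -> pick first = ACA
terminator: stop codons sorted = UAA,UAG,UGA -> pick first = UAA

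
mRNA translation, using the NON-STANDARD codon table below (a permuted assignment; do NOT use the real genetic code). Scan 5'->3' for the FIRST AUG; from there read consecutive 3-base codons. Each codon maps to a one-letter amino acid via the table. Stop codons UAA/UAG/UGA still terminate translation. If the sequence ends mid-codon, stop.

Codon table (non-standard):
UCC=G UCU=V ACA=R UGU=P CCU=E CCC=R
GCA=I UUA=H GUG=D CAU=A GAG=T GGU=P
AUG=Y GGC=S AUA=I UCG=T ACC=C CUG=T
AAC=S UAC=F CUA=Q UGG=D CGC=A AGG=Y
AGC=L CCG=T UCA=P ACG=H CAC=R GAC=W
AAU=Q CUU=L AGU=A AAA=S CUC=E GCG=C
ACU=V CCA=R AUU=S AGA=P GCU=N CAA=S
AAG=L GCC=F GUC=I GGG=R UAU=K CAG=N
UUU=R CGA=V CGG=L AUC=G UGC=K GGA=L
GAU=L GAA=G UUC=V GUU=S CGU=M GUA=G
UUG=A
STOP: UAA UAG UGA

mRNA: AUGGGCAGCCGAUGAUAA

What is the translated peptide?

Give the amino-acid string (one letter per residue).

Answer: YSLV

Derivation:
start AUG at pos 0
pos 0: AUG -> Y; peptide=Y
pos 3: GGC -> S; peptide=YS
pos 6: AGC -> L; peptide=YSL
pos 9: CGA -> V; peptide=YSLV
pos 12: UGA -> STOP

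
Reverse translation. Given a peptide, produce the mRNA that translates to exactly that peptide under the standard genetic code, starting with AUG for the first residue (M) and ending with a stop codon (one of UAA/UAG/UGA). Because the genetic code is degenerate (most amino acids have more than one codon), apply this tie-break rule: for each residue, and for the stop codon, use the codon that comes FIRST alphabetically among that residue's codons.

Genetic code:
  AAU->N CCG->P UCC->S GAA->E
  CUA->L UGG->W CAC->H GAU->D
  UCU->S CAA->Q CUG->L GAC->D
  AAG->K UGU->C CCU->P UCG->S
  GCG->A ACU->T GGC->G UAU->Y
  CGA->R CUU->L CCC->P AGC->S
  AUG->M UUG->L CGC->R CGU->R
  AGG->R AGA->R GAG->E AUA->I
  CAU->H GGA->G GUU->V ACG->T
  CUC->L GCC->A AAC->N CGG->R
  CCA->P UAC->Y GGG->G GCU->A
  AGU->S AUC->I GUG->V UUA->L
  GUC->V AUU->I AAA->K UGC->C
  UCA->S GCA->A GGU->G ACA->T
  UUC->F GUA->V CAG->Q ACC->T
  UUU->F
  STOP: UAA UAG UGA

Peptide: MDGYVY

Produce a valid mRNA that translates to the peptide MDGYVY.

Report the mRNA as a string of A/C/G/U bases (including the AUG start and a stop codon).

Answer: mRNA: AUGGACGGAUACGUAUACUAA

Derivation:
residue 1: M -> AUG (start codon)
residue 2: D codons sorted = GAC,GAU -> pick first = GAC
residue 3: G codons sorted = GGA,GGC,GGG,GGU -> pick first = GGA
residue 4: Y codons sorted = UAC,UAU -> pick first = UAC
residue 5: V codons sorted = GUA,GUC,GUG,GUU -> pick first = GUA
residue 6: Y codons sorted = UAC,UAU -> pick first = UAC
terminator: stop codons sorted = UAA,UAG,UGA -> pick first = UAA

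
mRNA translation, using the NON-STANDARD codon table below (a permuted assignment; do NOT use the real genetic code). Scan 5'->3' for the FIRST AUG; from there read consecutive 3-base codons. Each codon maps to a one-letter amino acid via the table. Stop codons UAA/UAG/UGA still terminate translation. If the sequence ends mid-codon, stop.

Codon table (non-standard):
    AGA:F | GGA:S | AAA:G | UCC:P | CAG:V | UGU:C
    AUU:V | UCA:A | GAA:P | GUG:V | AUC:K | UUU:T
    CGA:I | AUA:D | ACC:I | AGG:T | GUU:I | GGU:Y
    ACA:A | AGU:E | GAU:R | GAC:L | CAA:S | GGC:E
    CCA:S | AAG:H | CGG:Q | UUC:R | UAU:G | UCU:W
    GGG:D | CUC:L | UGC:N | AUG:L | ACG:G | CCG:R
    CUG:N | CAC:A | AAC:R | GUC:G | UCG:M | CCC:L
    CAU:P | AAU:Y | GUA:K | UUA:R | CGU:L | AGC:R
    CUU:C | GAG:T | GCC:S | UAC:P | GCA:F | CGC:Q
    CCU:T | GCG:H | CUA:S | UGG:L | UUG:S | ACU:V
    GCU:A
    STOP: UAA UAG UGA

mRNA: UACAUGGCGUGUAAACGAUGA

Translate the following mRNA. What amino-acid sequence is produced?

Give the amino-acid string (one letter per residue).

start AUG at pos 3
pos 3: AUG -> L; peptide=L
pos 6: GCG -> H; peptide=LH
pos 9: UGU -> C; peptide=LHC
pos 12: AAA -> G; peptide=LHCG
pos 15: CGA -> I; peptide=LHCGI
pos 18: UGA -> STOP

Answer: LHCGI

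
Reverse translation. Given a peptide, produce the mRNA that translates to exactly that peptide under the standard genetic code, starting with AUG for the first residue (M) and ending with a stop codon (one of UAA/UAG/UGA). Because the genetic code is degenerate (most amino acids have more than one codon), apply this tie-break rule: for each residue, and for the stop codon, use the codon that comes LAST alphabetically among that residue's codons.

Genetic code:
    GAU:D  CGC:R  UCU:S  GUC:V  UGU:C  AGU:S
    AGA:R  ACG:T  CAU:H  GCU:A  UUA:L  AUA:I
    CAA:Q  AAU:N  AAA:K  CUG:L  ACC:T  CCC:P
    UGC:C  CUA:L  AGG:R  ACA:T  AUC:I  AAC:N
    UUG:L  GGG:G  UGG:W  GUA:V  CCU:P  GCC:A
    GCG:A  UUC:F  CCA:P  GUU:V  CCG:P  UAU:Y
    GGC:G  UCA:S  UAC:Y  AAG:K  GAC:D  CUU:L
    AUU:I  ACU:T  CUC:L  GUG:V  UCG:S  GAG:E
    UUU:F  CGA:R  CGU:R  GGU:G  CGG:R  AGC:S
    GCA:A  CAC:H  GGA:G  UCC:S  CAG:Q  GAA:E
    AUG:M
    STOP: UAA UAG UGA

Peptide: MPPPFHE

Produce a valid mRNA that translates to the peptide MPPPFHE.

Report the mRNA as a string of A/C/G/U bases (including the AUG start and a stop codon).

Answer: mRNA: AUGCCUCCUCCUUUUCAUGAGUGA

Derivation:
residue 1: M -> AUG (start codon)
residue 2: P codons sorted = CCA,CCC,CCG,CCU -> pick last = CCU
residue 3: P codons sorted = CCA,CCC,CCG,CCU -> pick last = CCU
residue 4: P codons sorted = CCA,CCC,CCG,CCU -> pick last = CCU
residue 5: F codons sorted = UUC,UUU -> pick last = UUU
residue 6: H codons sorted = CAC,CAU -> pick last = CAU
residue 7: E codons sorted = GAA,GAG -> pick last = GAG
terminator: stop codons sorted = UAA,UAG,UGA -> pick last = UGA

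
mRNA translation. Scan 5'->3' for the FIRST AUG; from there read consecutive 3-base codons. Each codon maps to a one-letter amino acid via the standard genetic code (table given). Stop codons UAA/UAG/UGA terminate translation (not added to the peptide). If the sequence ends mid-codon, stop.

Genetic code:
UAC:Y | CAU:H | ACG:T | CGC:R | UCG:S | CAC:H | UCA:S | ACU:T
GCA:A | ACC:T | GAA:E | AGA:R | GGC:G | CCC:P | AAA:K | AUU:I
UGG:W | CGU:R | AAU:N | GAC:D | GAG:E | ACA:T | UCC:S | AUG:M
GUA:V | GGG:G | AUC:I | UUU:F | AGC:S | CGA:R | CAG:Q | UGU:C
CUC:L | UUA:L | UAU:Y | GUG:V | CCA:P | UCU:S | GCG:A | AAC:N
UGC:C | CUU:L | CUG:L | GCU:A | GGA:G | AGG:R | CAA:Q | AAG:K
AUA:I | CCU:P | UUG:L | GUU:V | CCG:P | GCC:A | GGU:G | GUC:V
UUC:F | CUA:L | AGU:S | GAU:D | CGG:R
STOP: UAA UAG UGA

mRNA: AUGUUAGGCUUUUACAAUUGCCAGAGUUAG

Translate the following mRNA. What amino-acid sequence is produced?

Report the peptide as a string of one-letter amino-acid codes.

start AUG at pos 0
pos 0: AUG -> M; peptide=M
pos 3: UUA -> L; peptide=ML
pos 6: GGC -> G; peptide=MLG
pos 9: UUU -> F; peptide=MLGF
pos 12: UAC -> Y; peptide=MLGFY
pos 15: AAU -> N; peptide=MLGFYN
pos 18: UGC -> C; peptide=MLGFYNC
pos 21: CAG -> Q; peptide=MLGFYNCQ
pos 24: AGU -> S; peptide=MLGFYNCQS
pos 27: UAG -> STOP

Answer: MLGFYNCQS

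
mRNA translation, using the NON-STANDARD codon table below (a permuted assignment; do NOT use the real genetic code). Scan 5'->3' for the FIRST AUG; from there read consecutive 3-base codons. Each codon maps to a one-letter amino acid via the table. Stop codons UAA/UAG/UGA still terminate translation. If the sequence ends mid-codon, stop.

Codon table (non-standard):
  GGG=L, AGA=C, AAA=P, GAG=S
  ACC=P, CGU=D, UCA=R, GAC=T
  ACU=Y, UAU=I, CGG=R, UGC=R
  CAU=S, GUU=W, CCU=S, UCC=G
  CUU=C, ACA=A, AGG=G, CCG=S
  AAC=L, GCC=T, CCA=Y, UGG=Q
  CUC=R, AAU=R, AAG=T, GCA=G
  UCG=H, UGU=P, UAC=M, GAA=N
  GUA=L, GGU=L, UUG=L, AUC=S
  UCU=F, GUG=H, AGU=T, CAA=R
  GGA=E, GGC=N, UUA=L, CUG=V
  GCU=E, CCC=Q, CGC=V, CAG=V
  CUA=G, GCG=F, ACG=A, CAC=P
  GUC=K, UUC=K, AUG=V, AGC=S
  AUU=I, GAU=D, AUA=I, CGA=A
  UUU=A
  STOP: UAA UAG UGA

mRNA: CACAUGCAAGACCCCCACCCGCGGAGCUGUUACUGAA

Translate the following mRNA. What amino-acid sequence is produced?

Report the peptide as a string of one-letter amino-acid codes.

start AUG at pos 3
pos 3: AUG -> V; peptide=V
pos 6: CAA -> R; peptide=VR
pos 9: GAC -> T; peptide=VRT
pos 12: CCC -> Q; peptide=VRTQ
pos 15: CAC -> P; peptide=VRTQP
pos 18: CCG -> S; peptide=VRTQPS
pos 21: CGG -> R; peptide=VRTQPSR
pos 24: AGC -> S; peptide=VRTQPSRS
pos 27: UGU -> P; peptide=VRTQPSRSP
pos 30: UAC -> M; peptide=VRTQPSRSPM
pos 33: UGA -> STOP

Answer: VRTQPSRSPM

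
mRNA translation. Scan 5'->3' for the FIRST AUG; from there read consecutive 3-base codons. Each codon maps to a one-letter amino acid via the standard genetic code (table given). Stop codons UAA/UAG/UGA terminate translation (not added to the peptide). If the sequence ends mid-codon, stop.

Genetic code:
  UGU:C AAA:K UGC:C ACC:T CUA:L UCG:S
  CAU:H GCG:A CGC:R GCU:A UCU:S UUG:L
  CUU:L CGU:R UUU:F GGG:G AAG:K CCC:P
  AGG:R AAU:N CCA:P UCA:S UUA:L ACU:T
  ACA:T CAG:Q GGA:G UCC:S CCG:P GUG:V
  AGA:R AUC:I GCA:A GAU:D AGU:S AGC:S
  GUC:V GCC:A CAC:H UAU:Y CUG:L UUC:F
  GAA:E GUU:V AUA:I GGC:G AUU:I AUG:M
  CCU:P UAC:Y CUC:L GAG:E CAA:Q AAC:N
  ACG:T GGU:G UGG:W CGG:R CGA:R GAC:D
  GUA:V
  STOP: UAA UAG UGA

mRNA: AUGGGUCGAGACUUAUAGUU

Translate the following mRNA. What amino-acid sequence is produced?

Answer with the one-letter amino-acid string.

Answer: MGRDL

Derivation:
start AUG at pos 0
pos 0: AUG -> M; peptide=M
pos 3: GGU -> G; peptide=MG
pos 6: CGA -> R; peptide=MGR
pos 9: GAC -> D; peptide=MGRD
pos 12: UUA -> L; peptide=MGRDL
pos 15: UAG -> STOP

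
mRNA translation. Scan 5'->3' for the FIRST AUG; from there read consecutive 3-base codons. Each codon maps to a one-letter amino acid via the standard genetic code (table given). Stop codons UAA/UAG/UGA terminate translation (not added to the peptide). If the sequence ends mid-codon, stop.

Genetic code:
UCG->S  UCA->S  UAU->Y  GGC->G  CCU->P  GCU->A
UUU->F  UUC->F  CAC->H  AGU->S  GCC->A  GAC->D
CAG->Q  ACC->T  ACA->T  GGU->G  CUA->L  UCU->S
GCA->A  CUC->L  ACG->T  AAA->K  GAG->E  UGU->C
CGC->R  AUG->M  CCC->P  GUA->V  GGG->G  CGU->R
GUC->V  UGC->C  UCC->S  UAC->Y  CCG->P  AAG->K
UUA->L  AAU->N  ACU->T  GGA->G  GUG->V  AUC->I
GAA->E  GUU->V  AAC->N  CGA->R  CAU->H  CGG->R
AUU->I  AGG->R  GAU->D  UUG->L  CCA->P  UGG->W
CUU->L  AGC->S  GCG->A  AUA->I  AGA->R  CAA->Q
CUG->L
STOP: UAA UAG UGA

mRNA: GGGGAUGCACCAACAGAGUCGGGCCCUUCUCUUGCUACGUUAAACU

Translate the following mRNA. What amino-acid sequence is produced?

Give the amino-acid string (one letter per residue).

Answer: MHQQSRALLLLR

Derivation:
start AUG at pos 4
pos 4: AUG -> M; peptide=M
pos 7: CAC -> H; peptide=MH
pos 10: CAA -> Q; peptide=MHQ
pos 13: CAG -> Q; peptide=MHQQ
pos 16: AGU -> S; peptide=MHQQS
pos 19: CGG -> R; peptide=MHQQSR
pos 22: GCC -> A; peptide=MHQQSRA
pos 25: CUU -> L; peptide=MHQQSRAL
pos 28: CUC -> L; peptide=MHQQSRALL
pos 31: UUG -> L; peptide=MHQQSRALLL
pos 34: CUA -> L; peptide=MHQQSRALLLL
pos 37: CGU -> R; peptide=MHQQSRALLLLR
pos 40: UAA -> STOP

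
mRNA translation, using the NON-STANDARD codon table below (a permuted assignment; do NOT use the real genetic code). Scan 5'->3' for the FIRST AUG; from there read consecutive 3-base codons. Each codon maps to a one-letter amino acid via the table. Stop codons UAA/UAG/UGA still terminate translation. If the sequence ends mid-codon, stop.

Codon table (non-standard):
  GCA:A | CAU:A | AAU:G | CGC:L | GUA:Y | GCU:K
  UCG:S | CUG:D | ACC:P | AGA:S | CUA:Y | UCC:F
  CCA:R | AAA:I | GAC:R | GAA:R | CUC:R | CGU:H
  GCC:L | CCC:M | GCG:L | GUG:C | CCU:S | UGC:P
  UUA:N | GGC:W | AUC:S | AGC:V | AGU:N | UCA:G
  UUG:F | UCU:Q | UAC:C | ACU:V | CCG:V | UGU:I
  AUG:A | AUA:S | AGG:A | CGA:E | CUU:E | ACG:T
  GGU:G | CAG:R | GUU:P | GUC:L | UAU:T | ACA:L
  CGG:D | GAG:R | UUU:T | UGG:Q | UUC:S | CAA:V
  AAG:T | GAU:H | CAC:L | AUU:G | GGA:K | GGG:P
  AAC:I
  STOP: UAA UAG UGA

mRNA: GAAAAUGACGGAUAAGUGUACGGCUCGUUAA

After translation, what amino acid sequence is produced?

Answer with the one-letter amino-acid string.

start AUG at pos 4
pos 4: AUG -> A; peptide=A
pos 7: ACG -> T; peptide=AT
pos 10: GAU -> H; peptide=ATH
pos 13: AAG -> T; peptide=ATHT
pos 16: UGU -> I; peptide=ATHTI
pos 19: ACG -> T; peptide=ATHTIT
pos 22: GCU -> K; peptide=ATHTITK
pos 25: CGU -> H; peptide=ATHTITKH
pos 28: UAA -> STOP

Answer: ATHTITKH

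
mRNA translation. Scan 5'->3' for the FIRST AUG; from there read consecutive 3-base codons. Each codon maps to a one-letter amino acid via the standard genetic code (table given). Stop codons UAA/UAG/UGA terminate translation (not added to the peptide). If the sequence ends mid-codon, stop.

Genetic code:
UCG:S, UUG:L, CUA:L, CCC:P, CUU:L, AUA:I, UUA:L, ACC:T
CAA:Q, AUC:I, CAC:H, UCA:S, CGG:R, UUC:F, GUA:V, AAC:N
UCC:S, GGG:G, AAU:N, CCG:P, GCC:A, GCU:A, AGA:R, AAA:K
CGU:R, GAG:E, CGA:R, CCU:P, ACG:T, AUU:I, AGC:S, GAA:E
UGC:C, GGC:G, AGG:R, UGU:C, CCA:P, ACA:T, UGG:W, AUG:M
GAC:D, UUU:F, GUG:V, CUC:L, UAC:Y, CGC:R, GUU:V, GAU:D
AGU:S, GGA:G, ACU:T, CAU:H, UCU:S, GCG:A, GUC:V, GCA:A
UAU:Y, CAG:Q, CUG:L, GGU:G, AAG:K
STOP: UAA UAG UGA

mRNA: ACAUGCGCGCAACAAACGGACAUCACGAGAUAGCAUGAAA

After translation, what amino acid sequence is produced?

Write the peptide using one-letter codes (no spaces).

start AUG at pos 2
pos 2: AUG -> M; peptide=M
pos 5: CGC -> R; peptide=MR
pos 8: GCA -> A; peptide=MRA
pos 11: ACA -> T; peptide=MRAT
pos 14: AAC -> N; peptide=MRATN
pos 17: GGA -> G; peptide=MRATNG
pos 20: CAU -> H; peptide=MRATNGH
pos 23: CAC -> H; peptide=MRATNGHH
pos 26: GAG -> E; peptide=MRATNGHHE
pos 29: AUA -> I; peptide=MRATNGHHEI
pos 32: GCA -> A; peptide=MRATNGHHEIA
pos 35: UGA -> STOP

Answer: MRATNGHHEIA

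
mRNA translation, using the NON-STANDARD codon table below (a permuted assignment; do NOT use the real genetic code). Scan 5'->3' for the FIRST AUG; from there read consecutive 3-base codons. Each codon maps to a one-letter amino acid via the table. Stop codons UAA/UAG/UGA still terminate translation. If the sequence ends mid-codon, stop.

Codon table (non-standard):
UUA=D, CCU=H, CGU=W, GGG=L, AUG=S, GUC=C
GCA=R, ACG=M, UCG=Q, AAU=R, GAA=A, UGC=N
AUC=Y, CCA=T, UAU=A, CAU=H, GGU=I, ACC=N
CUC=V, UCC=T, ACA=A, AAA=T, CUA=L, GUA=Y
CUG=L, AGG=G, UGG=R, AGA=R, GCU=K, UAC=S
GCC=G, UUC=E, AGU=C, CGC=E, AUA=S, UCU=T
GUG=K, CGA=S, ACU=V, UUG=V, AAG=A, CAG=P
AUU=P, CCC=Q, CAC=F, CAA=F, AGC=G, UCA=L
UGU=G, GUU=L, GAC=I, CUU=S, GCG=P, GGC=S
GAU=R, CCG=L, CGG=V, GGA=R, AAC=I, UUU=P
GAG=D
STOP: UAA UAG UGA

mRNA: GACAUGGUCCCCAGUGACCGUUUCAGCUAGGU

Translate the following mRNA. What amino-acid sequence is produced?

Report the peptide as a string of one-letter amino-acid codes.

Answer: SCQCIWEG

Derivation:
start AUG at pos 3
pos 3: AUG -> S; peptide=S
pos 6: GUC -> C; peptide=SC
pos 9: CCC -> Q; peptide=SCQ
pos 12: AGU -> C; peptide=SCQC
pos 15: GAC -> I; peptide=SCQCI
pos 18: CGU -> W; peptide=SCQCIW
pos 21: UUC -> E; peptide=SCQCIWE
pos 24: AGC -> G; peptide=SCQCIWEG
pos 27: UAG -> STOP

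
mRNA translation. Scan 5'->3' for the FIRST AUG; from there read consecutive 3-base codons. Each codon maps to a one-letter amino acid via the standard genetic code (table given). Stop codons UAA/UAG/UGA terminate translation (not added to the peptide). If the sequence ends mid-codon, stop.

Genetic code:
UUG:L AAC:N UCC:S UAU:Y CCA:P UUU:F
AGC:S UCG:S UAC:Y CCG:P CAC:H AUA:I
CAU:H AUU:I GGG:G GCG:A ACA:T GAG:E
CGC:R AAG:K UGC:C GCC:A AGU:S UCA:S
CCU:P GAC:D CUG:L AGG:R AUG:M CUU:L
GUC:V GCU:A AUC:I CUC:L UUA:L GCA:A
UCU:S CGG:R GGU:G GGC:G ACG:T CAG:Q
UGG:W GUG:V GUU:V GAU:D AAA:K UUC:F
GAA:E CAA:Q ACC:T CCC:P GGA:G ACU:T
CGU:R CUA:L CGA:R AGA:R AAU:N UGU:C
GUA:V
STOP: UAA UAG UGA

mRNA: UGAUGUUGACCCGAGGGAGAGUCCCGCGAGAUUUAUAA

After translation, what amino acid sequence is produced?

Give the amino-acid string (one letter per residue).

Answer: MLTRGRVPRDL

Derivation:
start AUG at pos 2
pos 2: AUG -> M; peptide=M
pos 5: UUG -> L; peptide=ML
pos 8: ACC -> T; peptide=MLT
pos 11: CGA -> R; peptide=MLTR
pos 14: GGG -> G; peptide=MLTRG
pos 17: AGA -> R; peptide=MLTRGR
pos 20: GUC -> V; peptide=MLTRGRV
pos 23: CCG -> P; peptide=MLTRGRVP
pos 26: CGA -> R; peptide=MLTRGRVPR
pos 29: GAU -> D; peptide=MLTRGRVPRD
pos 32: UUA -> L; peptide=MLTRGRVPRDL
pos 35: UAA -> STOP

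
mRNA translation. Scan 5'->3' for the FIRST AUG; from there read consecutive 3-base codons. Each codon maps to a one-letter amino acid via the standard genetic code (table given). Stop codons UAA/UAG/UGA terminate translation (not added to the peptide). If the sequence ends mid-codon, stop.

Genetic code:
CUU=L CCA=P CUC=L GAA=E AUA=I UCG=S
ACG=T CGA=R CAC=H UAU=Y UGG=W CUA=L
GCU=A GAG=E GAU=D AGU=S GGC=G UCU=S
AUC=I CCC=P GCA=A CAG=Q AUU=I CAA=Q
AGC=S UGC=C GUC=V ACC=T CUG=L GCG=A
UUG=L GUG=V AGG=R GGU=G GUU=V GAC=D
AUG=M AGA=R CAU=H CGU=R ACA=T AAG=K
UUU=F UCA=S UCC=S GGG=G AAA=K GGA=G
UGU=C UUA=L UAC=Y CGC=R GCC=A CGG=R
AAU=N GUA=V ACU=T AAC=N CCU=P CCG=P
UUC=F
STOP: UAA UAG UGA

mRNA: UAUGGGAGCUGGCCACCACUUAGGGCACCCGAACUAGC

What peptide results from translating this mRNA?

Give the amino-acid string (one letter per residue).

start AUG at pos 1
pos 1: AUG -> M; peptide=M
pos 4: GGA -> G; peptide=MG
pos 7: GCU -> A; peptide=MGA
pos 10: GGC -> G; peptide=MGAG
pos 13: CAC -> H; peptide=MGAGH
pos 16: CAC -> H; peptide=MGAGHH
pos 19: UUA -> L; peptide=MGAGHHL
pos 22: GGG -> G; peptide=MGAGHHLG
pos 25: CAC -> H; peptide=MGAGHHLGH
pos 28: CCG -> P; peptide=MGAGHHLGHP
pos 31: AAC -> N; peptide=MGAGHHLGHPN
pos 34: UAG -> STOP

Answer: MGAGHHLGHPN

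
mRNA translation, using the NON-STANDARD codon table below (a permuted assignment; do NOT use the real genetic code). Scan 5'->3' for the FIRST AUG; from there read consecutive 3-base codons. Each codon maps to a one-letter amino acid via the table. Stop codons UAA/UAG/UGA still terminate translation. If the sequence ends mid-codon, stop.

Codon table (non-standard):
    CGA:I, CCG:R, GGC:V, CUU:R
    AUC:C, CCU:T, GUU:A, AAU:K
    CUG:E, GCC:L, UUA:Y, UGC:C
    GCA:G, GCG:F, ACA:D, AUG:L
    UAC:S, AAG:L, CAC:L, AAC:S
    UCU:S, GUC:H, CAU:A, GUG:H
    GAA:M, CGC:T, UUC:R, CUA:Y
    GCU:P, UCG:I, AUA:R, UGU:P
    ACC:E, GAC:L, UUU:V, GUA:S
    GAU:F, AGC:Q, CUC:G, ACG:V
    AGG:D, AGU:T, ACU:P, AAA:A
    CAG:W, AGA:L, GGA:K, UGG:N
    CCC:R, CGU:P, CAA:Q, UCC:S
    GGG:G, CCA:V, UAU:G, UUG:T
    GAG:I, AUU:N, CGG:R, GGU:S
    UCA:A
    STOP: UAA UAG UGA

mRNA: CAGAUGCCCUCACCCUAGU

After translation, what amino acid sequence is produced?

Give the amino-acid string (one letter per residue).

start AUG at pos 3
pos 3: AUG -> L; peptide=L
pos 6: CCC -> R; peptide=LR
pos 9: UCA -> A; peptide=LRA
pos 12: CCC -> R; peptide=LRAR
pos 15: UAG -> STOP

Answer: LRAR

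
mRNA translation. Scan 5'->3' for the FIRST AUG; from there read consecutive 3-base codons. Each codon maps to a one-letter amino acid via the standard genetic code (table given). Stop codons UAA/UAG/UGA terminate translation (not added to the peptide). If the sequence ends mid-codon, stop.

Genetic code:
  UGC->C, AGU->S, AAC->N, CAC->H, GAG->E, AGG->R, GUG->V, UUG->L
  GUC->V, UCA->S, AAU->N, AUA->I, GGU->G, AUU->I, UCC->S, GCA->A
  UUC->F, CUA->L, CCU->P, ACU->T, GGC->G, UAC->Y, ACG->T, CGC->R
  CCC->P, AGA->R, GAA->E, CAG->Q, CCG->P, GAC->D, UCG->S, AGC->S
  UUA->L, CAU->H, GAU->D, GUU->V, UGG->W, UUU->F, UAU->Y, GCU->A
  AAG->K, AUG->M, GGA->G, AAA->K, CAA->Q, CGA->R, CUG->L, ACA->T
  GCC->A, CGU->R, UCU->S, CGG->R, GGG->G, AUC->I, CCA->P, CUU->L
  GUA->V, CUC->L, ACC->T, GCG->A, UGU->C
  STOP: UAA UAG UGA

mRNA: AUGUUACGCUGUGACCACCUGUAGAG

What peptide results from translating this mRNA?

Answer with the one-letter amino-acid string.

Answer: MLRCDHL

Derivation:
start AUG at pos 0
pos 0: AUG -> M; peptide=M
pos 3: UUA -> L; peptide=ML
pos 6: CGC -> R; peptide=MLR
pos 9: UGU -> C; peptide=MLRC
pos 12: GAC -> D; peptide=MLRCD
pos 15: CAC -> H; peptide=MLRCDH
pos 18: CUG -> L; peptide=MLRCDHL
pos 21: UAG -> STOP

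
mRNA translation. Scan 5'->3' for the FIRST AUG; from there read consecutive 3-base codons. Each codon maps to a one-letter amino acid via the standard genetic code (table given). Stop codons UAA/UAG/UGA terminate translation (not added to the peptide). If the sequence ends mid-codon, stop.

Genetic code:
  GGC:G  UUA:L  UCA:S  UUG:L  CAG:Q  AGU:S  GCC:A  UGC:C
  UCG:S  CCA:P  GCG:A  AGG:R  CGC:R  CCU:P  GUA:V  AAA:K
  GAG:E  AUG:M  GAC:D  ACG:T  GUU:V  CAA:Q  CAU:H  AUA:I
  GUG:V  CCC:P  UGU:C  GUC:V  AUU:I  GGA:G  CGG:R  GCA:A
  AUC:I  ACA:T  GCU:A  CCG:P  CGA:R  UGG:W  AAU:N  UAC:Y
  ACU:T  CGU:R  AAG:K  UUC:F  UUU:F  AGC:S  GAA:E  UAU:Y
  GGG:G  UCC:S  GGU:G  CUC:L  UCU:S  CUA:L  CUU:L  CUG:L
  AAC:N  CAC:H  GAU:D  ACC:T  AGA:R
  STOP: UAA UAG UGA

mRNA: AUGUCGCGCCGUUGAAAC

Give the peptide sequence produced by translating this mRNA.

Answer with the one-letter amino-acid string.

start AUG at pos 0
pos 0: AUG -> M; peptide=M
pos 3: UCG -> S; peptide=MS
pos 6: CGC -> R; peptide=MSR
pos 9: CGU -> R; peptide=MSRR
pos 12: UGA -> STOP

Answer: MSRR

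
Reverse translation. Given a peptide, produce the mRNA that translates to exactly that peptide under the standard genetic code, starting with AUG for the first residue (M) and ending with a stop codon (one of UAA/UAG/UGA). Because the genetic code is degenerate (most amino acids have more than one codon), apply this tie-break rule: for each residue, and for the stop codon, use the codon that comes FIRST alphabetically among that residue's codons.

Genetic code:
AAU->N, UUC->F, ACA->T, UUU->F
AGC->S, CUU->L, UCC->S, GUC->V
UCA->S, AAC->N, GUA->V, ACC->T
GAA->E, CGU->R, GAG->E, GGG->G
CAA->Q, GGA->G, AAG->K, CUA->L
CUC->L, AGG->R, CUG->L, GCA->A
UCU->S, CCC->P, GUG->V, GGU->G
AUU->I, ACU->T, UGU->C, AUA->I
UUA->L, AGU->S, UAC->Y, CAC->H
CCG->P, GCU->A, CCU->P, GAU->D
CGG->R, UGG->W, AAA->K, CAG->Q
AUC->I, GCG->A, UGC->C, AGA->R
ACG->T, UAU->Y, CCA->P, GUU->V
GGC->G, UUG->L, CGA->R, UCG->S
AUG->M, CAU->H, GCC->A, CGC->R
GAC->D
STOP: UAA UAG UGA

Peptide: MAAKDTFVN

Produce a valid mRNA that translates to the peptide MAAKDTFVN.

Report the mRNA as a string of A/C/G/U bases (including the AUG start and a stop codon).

residue 1: M -> AUG (start codon)
residue 2: A codons sorted = GCA,GCC,GCG,GCU -> pick first = GCA
residue 3: A codons sorted = GCA,GCC,GCG,GCU -> pick first = GCA
residue 4: K codons sorted = AAA,AAG -> pick first = AAA
residue 5: D codons sorted = GAC,GAU -> pick first = GAC
residue 6: T codons sorted = ACA,ACC,ACG,ACU -> pick first = ACA
residue 7: F codons sorted = UUC,UUU -> pick first = UUC
residue 8: V codons sorted = GUA,GUC,GUG,GUU -> pick first = GUA
residue 9: N codons sorted = AAC,AAU -> pick first = AAC
terminator: stop codons sorted = UAA,UAG,UGA -> pick first = UAA

Answer: mRNA: AUGGCAGCAAAAGACACAUUCGUAAACUAA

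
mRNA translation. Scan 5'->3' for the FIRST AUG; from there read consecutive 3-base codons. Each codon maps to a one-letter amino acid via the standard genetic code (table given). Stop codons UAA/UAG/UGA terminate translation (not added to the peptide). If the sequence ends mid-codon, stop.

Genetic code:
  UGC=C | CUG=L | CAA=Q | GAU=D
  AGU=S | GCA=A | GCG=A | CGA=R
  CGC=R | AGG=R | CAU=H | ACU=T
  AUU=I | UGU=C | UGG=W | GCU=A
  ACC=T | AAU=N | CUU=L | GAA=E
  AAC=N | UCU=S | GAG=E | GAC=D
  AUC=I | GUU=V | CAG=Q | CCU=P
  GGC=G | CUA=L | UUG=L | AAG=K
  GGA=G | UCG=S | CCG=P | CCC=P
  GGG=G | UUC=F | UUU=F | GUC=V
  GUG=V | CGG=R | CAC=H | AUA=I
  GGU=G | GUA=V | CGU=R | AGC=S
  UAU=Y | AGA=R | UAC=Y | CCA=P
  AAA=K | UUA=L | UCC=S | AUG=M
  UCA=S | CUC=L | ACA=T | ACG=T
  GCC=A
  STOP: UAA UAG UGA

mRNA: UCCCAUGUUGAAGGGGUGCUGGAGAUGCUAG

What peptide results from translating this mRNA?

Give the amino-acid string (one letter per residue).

Answer: MLKGCWRC

Derivation:
start AUG at pos 4
pos 4: AUG -> M; peptide=M
pos 7: UUG -> L; peptide=ML
pos 10: AAG -> K; peptide=MLK
pos 13: GGG -> G; peptide=MLKG
pos 16: UGC -> C; peptide=MLKGC
pos 19: UGG -> W; peptide=MLKGCW
pos 22: AGA -> R; peptide=MLKGCWR
pos 25: UGC -> C; peptide=MLKGCWRC
pos 28: UAG -> STOP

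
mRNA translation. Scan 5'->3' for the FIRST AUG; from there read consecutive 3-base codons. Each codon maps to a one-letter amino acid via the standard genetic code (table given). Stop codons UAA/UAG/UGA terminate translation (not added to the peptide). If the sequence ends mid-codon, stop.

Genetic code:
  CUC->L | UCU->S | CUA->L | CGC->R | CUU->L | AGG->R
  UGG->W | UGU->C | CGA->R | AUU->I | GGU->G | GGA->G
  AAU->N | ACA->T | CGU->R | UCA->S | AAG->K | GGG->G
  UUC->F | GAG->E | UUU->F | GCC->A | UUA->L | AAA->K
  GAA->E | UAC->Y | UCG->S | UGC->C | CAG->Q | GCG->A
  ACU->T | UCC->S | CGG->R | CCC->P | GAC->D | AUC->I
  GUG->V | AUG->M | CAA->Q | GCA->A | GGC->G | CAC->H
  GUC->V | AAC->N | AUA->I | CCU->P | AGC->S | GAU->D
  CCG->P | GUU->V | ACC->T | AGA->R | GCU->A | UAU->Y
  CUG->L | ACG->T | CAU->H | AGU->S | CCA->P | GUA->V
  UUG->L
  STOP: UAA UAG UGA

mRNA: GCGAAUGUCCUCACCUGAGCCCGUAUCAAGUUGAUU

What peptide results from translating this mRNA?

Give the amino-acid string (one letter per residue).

start AUG at pos 4
pos 4: AUG -> M; peptide=M
pos 7: UCC -> S; peptide=MS
pos 10: UCA -> S; peptide=MSS
pos 13: CCU -> P; peptide=MSSP
pos 16: GAG -> E; peptide=MSSPE
pos 19: CCC -> P; peptide=MSSPEP
pos 22: GUA -> V; peptide=MSSPEPV
pos 25: UCA -> S; peptide=MSSPEPVS
pos 28: AGU -> S; peptide=MSSPEPVSS
pos 31: UGA -> STOP

Answer: MSSPEPVSS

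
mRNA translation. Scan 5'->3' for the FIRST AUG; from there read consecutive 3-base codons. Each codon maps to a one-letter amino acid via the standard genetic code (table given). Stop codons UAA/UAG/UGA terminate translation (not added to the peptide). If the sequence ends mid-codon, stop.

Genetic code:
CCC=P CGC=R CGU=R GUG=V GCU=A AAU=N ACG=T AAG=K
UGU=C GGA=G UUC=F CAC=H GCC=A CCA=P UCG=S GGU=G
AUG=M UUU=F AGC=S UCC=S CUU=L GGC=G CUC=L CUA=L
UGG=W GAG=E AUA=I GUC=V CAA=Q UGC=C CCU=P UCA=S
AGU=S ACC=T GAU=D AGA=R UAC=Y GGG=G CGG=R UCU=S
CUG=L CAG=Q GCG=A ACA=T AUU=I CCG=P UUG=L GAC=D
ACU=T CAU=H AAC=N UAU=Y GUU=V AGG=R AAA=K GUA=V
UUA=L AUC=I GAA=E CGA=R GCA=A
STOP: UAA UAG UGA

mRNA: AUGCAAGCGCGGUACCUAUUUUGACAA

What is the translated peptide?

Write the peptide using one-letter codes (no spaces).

start AUG at pos 0
pos 0: AUG -> M; peptide=M
pos 3: CAA -> Q; peptide=MQ
pos 6: GCG -> A; peptide=MQA
pos 9: CGG -> R; peptide=MQAR
pos 12: UAC -> Y; peptide=MQARY
pos 15: CUA -> L; peptide=MQARYL
pos 18: UUU -> F; peptide=MQARYLF
pos 21: UGA -> STOP

Answer: MQARYLF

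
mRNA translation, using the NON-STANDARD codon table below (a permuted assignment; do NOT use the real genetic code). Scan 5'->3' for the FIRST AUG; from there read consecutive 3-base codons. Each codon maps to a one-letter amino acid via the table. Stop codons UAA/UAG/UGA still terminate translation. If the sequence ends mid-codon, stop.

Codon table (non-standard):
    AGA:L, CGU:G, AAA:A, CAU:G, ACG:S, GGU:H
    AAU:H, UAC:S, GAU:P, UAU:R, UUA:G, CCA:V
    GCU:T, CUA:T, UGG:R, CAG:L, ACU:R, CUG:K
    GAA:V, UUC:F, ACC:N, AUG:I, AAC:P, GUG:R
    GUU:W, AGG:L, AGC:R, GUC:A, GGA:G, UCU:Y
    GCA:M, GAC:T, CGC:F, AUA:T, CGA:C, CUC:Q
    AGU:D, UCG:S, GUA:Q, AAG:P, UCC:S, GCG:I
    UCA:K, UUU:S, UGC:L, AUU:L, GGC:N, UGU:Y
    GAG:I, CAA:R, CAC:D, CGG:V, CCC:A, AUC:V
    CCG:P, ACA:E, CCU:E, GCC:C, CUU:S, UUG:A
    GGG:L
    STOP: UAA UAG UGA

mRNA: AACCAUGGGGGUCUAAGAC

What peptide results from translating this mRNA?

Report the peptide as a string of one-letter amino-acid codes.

Answer: ILA

Derivation:
start AUG at pos 4
pos 4: AUG -> I; peptide=I
pos 7: GGG -> L; peptide=IL
pos 10: GUC -> A; peptide=ILA
pos 13: UAA -> STOP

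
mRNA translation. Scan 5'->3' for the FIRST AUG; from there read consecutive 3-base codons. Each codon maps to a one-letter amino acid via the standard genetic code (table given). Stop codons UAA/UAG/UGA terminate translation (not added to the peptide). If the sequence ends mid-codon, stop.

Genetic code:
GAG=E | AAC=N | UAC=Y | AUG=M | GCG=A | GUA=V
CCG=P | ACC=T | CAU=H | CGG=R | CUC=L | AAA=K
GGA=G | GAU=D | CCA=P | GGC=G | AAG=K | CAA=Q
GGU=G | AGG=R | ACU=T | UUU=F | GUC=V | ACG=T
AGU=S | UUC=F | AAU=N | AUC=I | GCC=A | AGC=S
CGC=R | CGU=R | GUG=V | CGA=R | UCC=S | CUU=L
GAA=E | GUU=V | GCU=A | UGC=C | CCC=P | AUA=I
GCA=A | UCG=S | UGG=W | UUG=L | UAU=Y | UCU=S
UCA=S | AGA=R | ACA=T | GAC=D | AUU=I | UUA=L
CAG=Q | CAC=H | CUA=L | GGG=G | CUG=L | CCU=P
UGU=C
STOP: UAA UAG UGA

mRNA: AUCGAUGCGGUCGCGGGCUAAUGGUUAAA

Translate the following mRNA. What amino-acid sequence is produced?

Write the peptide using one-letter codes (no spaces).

start AUG at pos 4
pos 4: AUG -> M; peptide=M
pos 7: CGG -> R; peptide=MR
pos 10: UCG -> S; peptide=MRS
pos 13: CGG -> R; peptide=MRSR
pos 16: GCU -> A; peptide=MRSRA
pos 19: AAU -> N; peptide=MRSRAN
pos 22: GGU -> G; peptide=MRSRANG
pos 25: UAA -> STOP

Answer: MRSRANG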